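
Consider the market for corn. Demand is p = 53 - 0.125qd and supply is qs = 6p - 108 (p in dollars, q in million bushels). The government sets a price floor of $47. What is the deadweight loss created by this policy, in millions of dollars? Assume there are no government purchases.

Rearranging demand gives qd = 424 - 8p. Without the control the market clears where 424 - 8p = 6p - 108, i.e. p* = 38 and q* = 120.
The floor of 47 is above the equilibrium price 38, so it binds.
At p = 47: qd = 424 - 8·47 = 48 and qs = 6·47 - 108 = 174.
Quantity traded falls to 48. At q = 48 the demand price is (424 - 48)/8 = 47 and the supply price is (108 + 48)/6 = 26.
Deadweight loss = ½ · (47 - 26) · (120 - 48) = ½ · 21 · 72 = 756.

756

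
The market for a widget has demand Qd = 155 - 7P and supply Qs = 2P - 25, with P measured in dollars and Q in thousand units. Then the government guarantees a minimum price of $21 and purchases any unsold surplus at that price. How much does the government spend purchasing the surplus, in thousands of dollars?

Setting quantity demanded equal to quantity supplied, 155 - 7P = 2P - 25, gives P* = 20 and Q* = 15.
Because the floor (21) lies above the market-clearing price, it is binding.
At P = 21: Qd = 155 - 7·21 = 8 and Qs = 2·21 - 25 = 17.
Surplus = Qs - Qd = 9.
Government expenditure = surplus × support price = 9 × 21 = 189.

189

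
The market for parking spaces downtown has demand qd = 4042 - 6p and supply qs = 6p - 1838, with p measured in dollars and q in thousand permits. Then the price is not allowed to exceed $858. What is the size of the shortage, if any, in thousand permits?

0

In a free market, 4042 - 6p = 6p - 1838 gives the equilibrium p* = 490, q* = 1102.
The ceiling of 858 is above the equilibrium price 490, so it is not binding; the market clears at p* = 490, q* = 1102.
Since the control does not bind, there is no shortage.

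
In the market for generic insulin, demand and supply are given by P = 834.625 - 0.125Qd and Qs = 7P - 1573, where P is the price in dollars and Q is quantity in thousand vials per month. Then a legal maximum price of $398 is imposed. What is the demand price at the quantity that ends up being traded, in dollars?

Rearranging demand gives Qd = 6677 - 8P. Setting quantity demanded equal to quantity supplied, 6677 - 8P = 7P - 1573, gives P* = 550 and Q* = 2277.
Since 398 < 550, the ceiling is binding.
At P = 398: Qd = 6677 - 8·398 = 3493 and Qs = 7·398 - 1573 = 1213.
Only 1213 units reach the market. On the demand curve, the marginal buyer's willingness to pay at Q = 1213 is (6677 - 1213)/8 = 683.

683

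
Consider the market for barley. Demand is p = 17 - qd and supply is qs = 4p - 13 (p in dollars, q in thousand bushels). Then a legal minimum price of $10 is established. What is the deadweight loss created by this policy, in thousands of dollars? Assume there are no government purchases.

10

Rearranging demand gives qd = 17 - p. Equilibrium: 17 - p = 4p - 13, so 30 = 5p and p* = 6, q* = 11.
Since 10 > 6, the floor is binding.
At p = 10: qd = 17 - 10 = 7 and qs = 4·10 - 13 = 27.
Quantity traded falls to 7. At q = 7 the demand price is 17 - 7 = 10 and the supply price is (13 + 7)/4 = 5.
Deadweight loss = ½ · (10 - 5) · (11 - 7) = ½ · 5 · 4 = 10.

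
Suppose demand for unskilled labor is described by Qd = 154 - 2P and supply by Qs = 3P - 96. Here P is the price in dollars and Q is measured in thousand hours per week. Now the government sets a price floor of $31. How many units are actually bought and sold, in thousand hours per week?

54

Setting quantity demanded equal to quantity supplied, 154 - 2P = 3P - 96, gives P* = 50 and Q* = 54.
Since 31 is below P* = 50, the floor does not bind and the free-market outcome prevails.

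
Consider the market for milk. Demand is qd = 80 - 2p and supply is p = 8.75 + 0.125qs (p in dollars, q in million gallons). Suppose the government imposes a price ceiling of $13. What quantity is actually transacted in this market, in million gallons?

Rearranging supply gives qs = 8p - 70. Equilibrium: 80 - 2p = 8p - 70, so 150 = 10p and p* = 15, q* = 50.
The ceiling of 13 is below the equilibrium price 15, so it binds.
At p = 13: qd = 80 - 2·13 = 54 and qs = 8·13 - 70 = 34.
The quantity actually transacted is the short side, supply: 34.

34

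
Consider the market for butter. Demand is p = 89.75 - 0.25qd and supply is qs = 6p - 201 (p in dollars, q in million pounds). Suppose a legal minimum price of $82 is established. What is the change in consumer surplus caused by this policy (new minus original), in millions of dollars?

-2158

Rearranging demand gives qd = 359 - 4p. Without the control the market clears where 359 - 4p = 6p - 201, i.e. p* = 56 and q* = 135.
Because the floor (82) lies above the market-clearing price, it is binding.
At p = 82: qd = 359 - 4·82 = 31 and qs = 6·82 - 201 = 291.
Consumer surplus without the control is ½ · (89.75 - 56) · 135 = 2278.125.
With the floor, consumers buy 31 units at 82, so CS = ½ · (89.75 - 82) · 31 = 120.125.
Change in consumer surplus = 120.125 - 2278.125 = -2158.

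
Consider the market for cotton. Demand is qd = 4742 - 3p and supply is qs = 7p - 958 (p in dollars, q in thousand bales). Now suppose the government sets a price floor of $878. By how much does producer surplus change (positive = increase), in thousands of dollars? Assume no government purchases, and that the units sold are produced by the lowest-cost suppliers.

588280

Without the control the market clears where 4742 - 3p = 7p - 958, i.e. p* = 570 and q* = 3032.
The floor of 878 is above the equilibrium price 570, so it binds.
At p = 878: qd = 4742 - 3·878 = 2108 and qs = 7·878 - 958 = 5188.
Producer surplus without the control is ½ · (570 - 958/7) · 3032 = 4596512/7.
With the floor, 2108 units are sold at 878. The supply price at q = 2108 is 438, so PS = ½ · [(878 - 958/7) + (878 - 438)] · 2108 = 8714472/7.
Change in producer surplus = 8714472/7 - 4596512/7 = 588280.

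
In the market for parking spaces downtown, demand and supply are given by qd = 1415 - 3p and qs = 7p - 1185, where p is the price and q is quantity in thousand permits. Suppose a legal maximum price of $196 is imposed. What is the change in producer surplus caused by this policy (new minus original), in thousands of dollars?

-26304

Equilibrium: 1415 - 3p = 7p - 1185, so 2600 = 10p and p* = 260, q* = 635.
The ceiling of 196 is below the equilibrium price 260, so it binds.
At p = 196: qd = 1415 - 3·196 = 827 and qs = 7·196 - 1185 = 187.
Producer surplus without the control is ½ · (260 - 1185/7) · 635 = 403225/14.
With the ceiling, producers sell 187 units at 196, so PS = ½ · (196 - 1185/7) · 187 = 34969/14.
Change in producer surplus = 34969/14 - 403225/14 = -26304.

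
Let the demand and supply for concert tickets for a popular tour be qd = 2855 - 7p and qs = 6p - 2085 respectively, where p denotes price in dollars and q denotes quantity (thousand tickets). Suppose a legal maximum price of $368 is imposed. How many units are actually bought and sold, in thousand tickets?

Setting quantity demanded equal to quantity supplied, 2855 - 7p = 6p - 2085, gives p* = 380 and q* = 195.
Since 368 < 380, the ceiling is binding.
At p = 368: qd = 2855 - 7·368 = 279 and qs = 6·368 - 2085 = 123.
The quantity actually transacted is the short side, supply: 123.

123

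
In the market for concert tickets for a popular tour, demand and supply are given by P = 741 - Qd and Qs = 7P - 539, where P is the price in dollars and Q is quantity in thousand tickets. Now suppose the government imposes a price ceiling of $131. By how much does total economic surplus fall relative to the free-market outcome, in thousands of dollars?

23548

Rearranging demand gives Qd = 741 - P. Without the control the market clears where 741 - P = 7P - 539, i.e. P* = 160 and Q* = 581.
The ceiling of 131 is below the equilibrium price 160, so it binds.
At P = 131: Qd = 741 - 131 = 610 and Qs = 7·131 - 539 = 378.
Quantity traded falls to 378. At Q = 378 the demand price is 741 - 378 = 363 and the supply price is (539 + 378)/7 = 131.
Deadweight loss = ½ · (363 - 131) · (581 - 378) = ½ · 232 · 203 = 23548.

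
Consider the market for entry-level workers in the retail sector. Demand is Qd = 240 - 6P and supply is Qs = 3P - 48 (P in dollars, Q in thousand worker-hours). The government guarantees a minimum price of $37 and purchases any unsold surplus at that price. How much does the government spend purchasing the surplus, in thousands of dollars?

1665

Setting quantity demanded equal to quantity supplied, 240 - 6P = 3P - 48, gives P* = 32 and Q* = 48.
The floor of 37 is above the equilibrium price 32, so it binds.
At P = 37: Qd = 240 - 6·37 = 18 and Qs = 3·37 - 48 = 63.
Surplus = Qs - Qd = 45.
Government expenditure = surplus × support price = 45 × 37 = 1665.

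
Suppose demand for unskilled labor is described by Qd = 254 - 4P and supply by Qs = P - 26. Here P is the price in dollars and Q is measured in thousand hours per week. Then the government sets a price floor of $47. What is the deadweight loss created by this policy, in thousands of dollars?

Setting quantity demanded equal to quantity supplied, 254 - 4P = P - 26, gives P* = 56 and Q* = 30.
Since 47 is below P* = 56, the floor does not bind and the free-market outcome prevails.
Since the control does not bind, no trades are prevented and deadweight loss is zero.

0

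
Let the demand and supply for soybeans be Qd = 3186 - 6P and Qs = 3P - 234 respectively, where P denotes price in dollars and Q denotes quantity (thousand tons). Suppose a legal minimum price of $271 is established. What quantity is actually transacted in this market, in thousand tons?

906

In a free market, 3186 - 6P = 3P - 234 gives the equilibrium P* = 380, Q* = 906.
Since 271 is below P* = 380, the floor does not bind and the free-market outcome prevails.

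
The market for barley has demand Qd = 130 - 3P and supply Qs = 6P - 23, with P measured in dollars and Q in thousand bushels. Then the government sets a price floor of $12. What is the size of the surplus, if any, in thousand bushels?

0

Equilibrium: 130 - 3P = 6P - 23, so 153 = 9P and P* = 17, Q* = 79.
The floor of 12 is below the equilibrium price 17, so it is not binding; the market clears at P* = 17, Q* = 79.
Since the control does not bind, there is no surplus.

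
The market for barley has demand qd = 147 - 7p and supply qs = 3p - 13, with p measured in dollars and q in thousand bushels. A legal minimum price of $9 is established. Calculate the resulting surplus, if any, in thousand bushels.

0

Setting quantity demanded equal to quantity supplied, 147 - 7p = 3p - 13, gives p* = 16 and q* = 35.
Since 9 is below p* = 16, the floor does not bind and the free-market outcome prevails.
Since the control does not bind, there is no surplus.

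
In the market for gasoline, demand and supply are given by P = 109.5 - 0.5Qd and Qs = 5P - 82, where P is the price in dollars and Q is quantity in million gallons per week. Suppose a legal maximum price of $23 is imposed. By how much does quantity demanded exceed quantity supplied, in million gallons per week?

140

Rearranging demand gives Qd = 219 - 2P. Equilibrium: 219 - 2P = 5P - 82, so 301 = 7P and P* = 43, Q* = 133.
The ceiling of 23 is below the equilibrium price 43, so it binds.
At P = 23: Qd = 219 - 2·23 = 173 and Qs = 5·23 - 82 = 33.
Shortage = Qd - Qs = 173 - 33 = 140.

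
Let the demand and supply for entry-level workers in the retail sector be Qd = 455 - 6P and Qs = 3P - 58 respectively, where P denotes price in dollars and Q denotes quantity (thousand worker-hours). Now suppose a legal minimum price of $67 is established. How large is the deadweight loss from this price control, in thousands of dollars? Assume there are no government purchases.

Without the control the market clears where 455 - 6P = 3P - 58, i.e. P* = 57 and Q* = 113.
The floor of 67 is above the equilibrium price 57, so it binds.
At P = 67: Qd = 455 - 6·67 = 53 and Qs = 3·67 - 58 = 143.
Quantity traded falls to 53. At Q = 53 the demand price is (455 - 53)/6 = 67 and the supply price is (58 + 53)/3 = 37.
Deadweight loss = ½ · (67 - 37) · (113 - 53) = ½ · 30 · 60 = 900.

900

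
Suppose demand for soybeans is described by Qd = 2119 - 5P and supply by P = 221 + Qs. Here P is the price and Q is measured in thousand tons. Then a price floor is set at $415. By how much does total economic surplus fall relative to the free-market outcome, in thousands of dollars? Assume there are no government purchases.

9375

Rearranging supply gives Qs = P - 221. Equilibrium: 2119 - 5P = P - 221, so 2340 = 6P and P* = 390, Q* = 169.
Because the floor (415) lies above the market-clearing price, it is binding.
At P = 415: Qd = 2119 - 5·415 = 44 and Qs = 415 - 221 = 194.
Quantity traded falls to 44. At Q = 44 the demand price is (2119 - 44)/5 = 415 and the supply price is 221 + 44 = 265.
Deadweight loss = ½ · (415 - 265) · (169 - 44) = ½ · 150 · 125 = 9375.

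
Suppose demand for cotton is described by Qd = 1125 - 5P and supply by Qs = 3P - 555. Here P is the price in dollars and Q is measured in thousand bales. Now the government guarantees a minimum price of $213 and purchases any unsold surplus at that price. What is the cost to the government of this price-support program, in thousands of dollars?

5112

Equilibrium: 1125 - 5P = 3P - 555, so 1680 = 8P and P* = 210, Q* = 75.
Because the floor (213) lies above the market-clearing price, it is binding.
At P = 213: Qd = 1125 - 5·213 = 60 and Qs = 3·213 - 555 = 84.
Surplus = Qs - Qd = 24.
Government expenditure = surplus × support price = 24 × 213 = 5112.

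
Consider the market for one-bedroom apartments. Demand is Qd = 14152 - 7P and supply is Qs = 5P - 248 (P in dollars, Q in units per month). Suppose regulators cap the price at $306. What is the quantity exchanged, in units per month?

1282

In a free market, 14152 - 7P = 5P - 248 gives the equilibrium P* = 1200, Q* = 5752.
The ceiling of 306 is below the equilibrium price 1200, so it binds.
At P = 306: Qd = 14152 - 7·306 = 12010 and Qs = 5·306 - 248 = 1282.
The quantity actually transacted is the short side, supply: 1282.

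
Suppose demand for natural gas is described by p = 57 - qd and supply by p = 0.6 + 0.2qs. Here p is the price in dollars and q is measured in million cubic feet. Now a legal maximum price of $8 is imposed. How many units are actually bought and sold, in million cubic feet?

37

Rearranging demand gives qd = 57 - p; rearranging supply gives qs = 5p - 3. Setting quantity demanded equal to quantity supplied, 57 - p = 5p - 3, gives p* = 10 and q* = 47.
Since 8 < 10, the ceiling is binding.
At p = 8: qd = 57 - 8 = 49 and qs = 5·8 - 3 = 37.
The quantity actually transacted is the short side, supply: 37.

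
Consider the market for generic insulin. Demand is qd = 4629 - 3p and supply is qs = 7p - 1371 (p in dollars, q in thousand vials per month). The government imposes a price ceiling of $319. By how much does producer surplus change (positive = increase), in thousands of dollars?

-518585.5

Without the control the market clears where 4629 - 3p = 7p - 1371, i.e. p* = 600 and q* = 2829.
The ceiling of 319 is below the equilibrium price 600, so it binds.
At p = 319: qd = 4629 - 3·319 = 3672 and qs = 7·319 - 1371 = 862.
Producer surplus without the control is ½ · (600 - 1371/7) · 2829 = 8003241/14.
With the ceiling, producers sell 862 units at 319, so PS = ½ · (319 - 1371/7) · 862 = 371522/7.
Change in producer surplus = 371522/7 - 8003241/14 = -518585.5.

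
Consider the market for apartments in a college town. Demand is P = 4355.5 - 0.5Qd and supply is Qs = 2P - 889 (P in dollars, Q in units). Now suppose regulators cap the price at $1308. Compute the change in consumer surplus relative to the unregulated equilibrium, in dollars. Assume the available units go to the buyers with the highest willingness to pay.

693420

Rearranging demand gives Qd = 8711 - 2P. In a free market, 8711 - 2P = 2P - 889 gives the equilibrium P* = 2400, Q* = 3911.
The ceiling of 1308 is below the equilibrium price 2400, so it binds.
At P = 1308: Qd = 8711 - 2·1308 = 6095 and Qs = 2·1308 - 889 = 1727.
Consumer surplus without the control is ½ · (4355.5 - 2400) · 3911 = 3823980.25.
With the ceiling, 1727 units are sold at 1308 (assume they go to the highest-value buyers). The demand price at Q = 1727 is 3492, so CS = ½ · [(4355.5 - 1308) + (3492 - 1308)] · 1727 = 4517400.25.
Change in consumer surplus = 4517400.25 - 3823980.25 = 693420.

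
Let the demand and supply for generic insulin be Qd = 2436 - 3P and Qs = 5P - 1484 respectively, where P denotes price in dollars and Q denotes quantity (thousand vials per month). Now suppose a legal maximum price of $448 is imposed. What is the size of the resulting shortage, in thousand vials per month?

336

Without the control the market clears where 2436 - 3P = 5P - 1484, i.e. P* = 490 and Q* = 966.
The ceiling of 448 is below the equilibrium price 490, so it binds.
At P = 448: Qd = 2436 - 3·448 = 1092 and Qs = 5·448 - 1484 = 756.
Shortage = Qd - Qs = 1092 - 756 = 336.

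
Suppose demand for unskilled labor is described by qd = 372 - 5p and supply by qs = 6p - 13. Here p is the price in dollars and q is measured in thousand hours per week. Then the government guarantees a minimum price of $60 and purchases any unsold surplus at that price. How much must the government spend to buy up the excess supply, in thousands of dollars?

Without the control the market clears where 372 - 5p = 6p - 13, i.e. p* = 35 and q* = 197.
Because the floor (60) lies above the market-clearing price, it is binding.
At p = 60: qd = 372 - 5·60 = 72 and qs = 6·60 - 13 = 347.
Surplus = qs - qd = 275.
Government expenditure = surplus × support price = 275 × 60 = 16500.

16500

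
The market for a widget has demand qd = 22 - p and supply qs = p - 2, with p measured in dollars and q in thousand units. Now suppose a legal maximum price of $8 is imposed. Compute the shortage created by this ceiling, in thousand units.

Setting quantity demanded equal to quantity supplied, 22 - p = p - 2, gives p* = 12 and q* = 10.
Because the ceiling (8) lies below the market-clearing price, it is binding.
At p = 8: qd = 22 - 8 = 14 and qs = 8 - 2 = 6.
Shortage = qd - qs = 14 - 6 = 8.

8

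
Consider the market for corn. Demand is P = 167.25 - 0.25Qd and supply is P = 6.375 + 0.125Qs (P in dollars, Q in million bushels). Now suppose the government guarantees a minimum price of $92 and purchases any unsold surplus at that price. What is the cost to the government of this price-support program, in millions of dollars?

35328

Rearranging demand gives Qd = 669 - 4P; rearranging supply gives Qs = 8P - 51. Without the control the market clears where 669 - 4P = 8P - 51, i.e. P* = 60 and Q* = 429.
Since 92 > 60, the floor is binding.
At P = 92: Qd = 669 - 4·92 = 301 and Qs = 8·92 - 51 = 685.
Surplus = Qs - Qd = 384.
Government expenditure = surplus × support price = 384 × 92 = 35328.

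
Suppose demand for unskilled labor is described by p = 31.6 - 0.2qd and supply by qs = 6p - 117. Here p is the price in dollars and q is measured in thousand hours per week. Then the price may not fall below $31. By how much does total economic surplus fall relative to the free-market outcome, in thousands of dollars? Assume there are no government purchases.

Rearranging demand gives qd = 158 - 5p. In a free market, 158 - 5p = 6p - 117 gives the equilibrium p* = 25, q* = 33.
Because the floor (31) lies above the market-clearing price, it is binding.
At p = 31: qd = 158 - 5·31 = 3 and qs = 6·31 - 117 = 69.
Quantity traded falls to 3. At q = 3 the demand price is (158 - 3)/5 = 31 and the supply price is (117 + 3)/6 = 20.
Deadweight loss = ½ · (31 - 20) · (33 - 3) = ½ · 11 · 30 = 165.

165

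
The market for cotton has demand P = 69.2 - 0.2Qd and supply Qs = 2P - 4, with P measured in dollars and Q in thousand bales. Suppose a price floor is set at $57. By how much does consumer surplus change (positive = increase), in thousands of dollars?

-549.5

Rearranging demand gives Qd = 346 - 5P. Equilibrium: 346 - 5P = 2P - 4, so 350 = 7P and P* = 50, Q* = 96.
Because the floor (57) lies above the market-clearing price, it is binding.
At P = 57: Qd = 346 - 5·57 = 61 and Qs = 2·57 - 4 = 110.
Consumer surplus without the control is ½ · (69.2 - 50) · 96 = 921.6.
With the floor, consumers buy 61 units at 57, so CS = ½ · (69.2 - 57) · 61 = 372.1.
Change in consumer surplus = 372.1 - 921.6 = -549.5.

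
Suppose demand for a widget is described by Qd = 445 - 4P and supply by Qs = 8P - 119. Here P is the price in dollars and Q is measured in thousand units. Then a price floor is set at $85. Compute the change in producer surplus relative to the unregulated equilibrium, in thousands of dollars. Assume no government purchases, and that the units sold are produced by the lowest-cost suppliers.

Setting quantity demanded equal to quantity supplied, 445 - 4P = 8P - 119, gives P* = 47 and Q* = 257.
The floor of 85 is above the equilibrium price 47, so it binds.
At P = 85: Qd = 445 - 4·85 = 105 and Qs = 8·85 - 119 = 561.
Producer surplus without the control is ½ · (47 - 14.875) · 257 = 4128.0625.
With the floor, 105 units are sold at 85. The supply price at Q = 105 is 28, so PS = ½ · [(85 - 14.875) + (85 - 28)] · 105 = 6674.0625.
Change in producer surplus = 6674.0625 - 4128.0625 = 2546.

2546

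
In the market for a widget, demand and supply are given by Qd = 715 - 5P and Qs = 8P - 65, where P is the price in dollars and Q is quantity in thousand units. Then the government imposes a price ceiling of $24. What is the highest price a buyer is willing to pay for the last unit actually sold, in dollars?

117.6

Without the control the market clears where 715 - 5P = 8P - 65, i.e. P* = 60 and Q* = 415.
Since 24 < 60, the ceiling is binding.
At P = 24: Qd = 715 - 5·24 = 595 and Qs = 8·24 - 65 = 127.
Only 127 units reach the market. On the demand curve, the marginal buyer's willingness to pay at Q = 127 is (715 - 127)/5 = 117.6.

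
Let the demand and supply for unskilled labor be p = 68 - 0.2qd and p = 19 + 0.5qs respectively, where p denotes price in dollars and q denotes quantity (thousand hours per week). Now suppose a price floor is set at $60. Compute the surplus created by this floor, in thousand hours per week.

Rearranging demand gives qd = 340 - 5p; rearranging supply gives qs = 2p - 38. Without the control the market clears where 340 - 5p = 2p - 38, i.e. p* = 54 and q* = 70.
The floor of 60 is above the equilibrium price 54, so it binds.
At p = 60: qd = 340 - 5·60 = 40 and qs = 2·60 - 38 = 82.
Surplus = qs - qd = 82 - 40 = 42.

42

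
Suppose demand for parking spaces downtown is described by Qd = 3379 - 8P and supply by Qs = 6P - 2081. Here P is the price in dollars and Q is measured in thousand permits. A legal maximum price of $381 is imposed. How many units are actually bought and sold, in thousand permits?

205

Equilibrium: 3379 - 8P = 6P - 2081, so 5460 = 14P and P* = 390, Q* = 259.
Because the ceiling (381) lies below the market-clearing price, it is binding.
At P = 381: Qd = 3379 - 8·381 = 331 and Qs = 6·381 - 2081 = 205.
The quantity actually transacted is the short side, supply: 205.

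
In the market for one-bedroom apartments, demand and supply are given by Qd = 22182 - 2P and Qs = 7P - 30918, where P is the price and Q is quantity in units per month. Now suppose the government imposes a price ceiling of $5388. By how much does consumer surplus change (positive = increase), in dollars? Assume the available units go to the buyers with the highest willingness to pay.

Setting quantity demanded equal to quantity supplied, 22182 - 2P = 7P - 30918, gives P* = 5900 and Q* = 10382.
Because the ceiling (5388) lies below the market-clearing price, it is binding.
At P = 5388: Qd = 22182 - 2·5388 = 11406 and Qs = 7·5388 - 30918 = 6798.
Consumer surplus without the control is ½ · (11091 - 5900) · 10382 = 26946481.
With the ceiling, 6798 units are sold at 5388 (assume they go to the highest-value buyers). The demand price at Q = 6798 is 7692, so CS = ½ · [(11091 - 5388) + (7692 - 5388)] · 6798 = 27215793.
Change in consumer surplus = 27215793 - 26946481 = 269312.

269312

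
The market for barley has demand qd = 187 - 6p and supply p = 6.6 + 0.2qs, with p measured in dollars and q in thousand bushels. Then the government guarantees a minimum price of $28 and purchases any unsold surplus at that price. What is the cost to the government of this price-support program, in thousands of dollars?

Rearranging supply gives qs = 5p - 33. Without the control the market clears where 187 - 6p = 5p - 33, i.e. p* = 20 and q* = 67.
Because the floor (28) lies above the market-clearing price, it is binding.
At p = 28: qd = 187 - 6·28 = 19 and qs = 5·28 - 33 = 107.
Surplus = qs - qd = 88.
Government expenditure = surplus × support price = 88 × 28 = 2464.

2464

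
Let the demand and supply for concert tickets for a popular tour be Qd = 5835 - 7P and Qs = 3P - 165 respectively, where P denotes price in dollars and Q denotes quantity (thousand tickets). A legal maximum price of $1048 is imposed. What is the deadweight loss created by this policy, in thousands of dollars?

Equilibrium: 5835 - 7P = 3P - 165, so 6000 = 10P and P* = 600, Q* = 1635.
Since 1048 is above P* = 600, the ceiling does not bind and the free-market outcome prevails.
Since the control does not bind, no trades are prevented and deadweight loss is zero.

0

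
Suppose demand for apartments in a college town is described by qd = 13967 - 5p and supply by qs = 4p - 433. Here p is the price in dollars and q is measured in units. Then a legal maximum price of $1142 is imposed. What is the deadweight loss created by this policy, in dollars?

755150.4

Without the control the market clears where 13967 - 5p = 4p - 433, i.e. p* = 1600 and q* = 5967.
The ceiling of 1142 is below the equilibrium price 1600, so it binds.
At p = 1142: qd = 13967 - 5·1142 = 8257 and qs = 4·1142 - 433 = 4135.
Quantity traded falls to 4135. At q = 4135 the demand price is (13967 - 4135)/5 = 1966.4 and the supply price is (433 + 4135)/4 = 1142.
Deadweight loss = ½ · (1966.4 - 1142) · (5967 - 4135) = ½ · 824.4 · 1832 = 755150.4.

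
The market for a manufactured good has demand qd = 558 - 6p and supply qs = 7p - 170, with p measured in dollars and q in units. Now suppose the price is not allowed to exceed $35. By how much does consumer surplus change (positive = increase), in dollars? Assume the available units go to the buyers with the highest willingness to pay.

Setting quantity demanded equal to quantity supplied, 558 - 6p = 7p - 170, gives p* = 56 and q* = 222.
Since 35 < 56, the ceiling is binding.
At p = 35: qd = 558 - 6·35 = 348 and qs = 7·35 - 170 = 75.
Consumer surplus without the control is ½ · (93 - 56) · 222 = 4107.
With the ceiling, 75 units are sold at 35 (assume they go to the highest-value buyers). The demand price at q = 75 is 80.5, so CS = ½ · [(93 - 35) + (80.5 - 35)] · 75 = 3881.25.
Change in consumer surplus = 3881.25 - 4107 = -225.75.

-225.75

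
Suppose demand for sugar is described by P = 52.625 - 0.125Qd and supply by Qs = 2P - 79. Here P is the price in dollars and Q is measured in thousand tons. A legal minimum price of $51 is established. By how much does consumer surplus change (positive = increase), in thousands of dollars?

Rearranging demand gives Qd = 421 - 8P. Setting quantity demanded equal to quantity supplied, 421 - 8P = 2P - 79, gives P* = 50 and Q* = 21.
Because the floor (51) lies above the market-clearing price, it is binding.
At P = 51: Qd = 421 - 8·51 = 13 and Qs = 2·51 - 79 = 23.
Consumer surplus without the control is ½ · (52.625 - 50) · 21 = 27.5625.
With the floor, consumers buy 13 units at 51, so CS = ½ · (52.625 - 51) · 13 = 10.5625.
Change in consumer surplus = 10.5625 - 27.5625 = -17.

-17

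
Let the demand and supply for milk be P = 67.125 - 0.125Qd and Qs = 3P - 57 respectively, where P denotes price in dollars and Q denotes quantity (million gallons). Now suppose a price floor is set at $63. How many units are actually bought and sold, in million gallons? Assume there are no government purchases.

33

Rearranging demand gives Qd = 537 - 8P. In a free market, 537 - 8P = 3P - 57 gives the equilibrium P* = 54, Q* = 105.
Since 63 > 54, the floor is binding.
At P = 63: Qd = 537 - 8·63 = 33 and Qs = 3·63 - 57 = 132.
The quantity actually transacted is the short side, demand: 33.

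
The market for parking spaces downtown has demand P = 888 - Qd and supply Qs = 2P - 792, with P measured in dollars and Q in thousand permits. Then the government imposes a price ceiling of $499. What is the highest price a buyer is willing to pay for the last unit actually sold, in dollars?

Rearranging demand gives Qd = 888 - P. In a free market, 888 - P = 2P - 792 gives the equilibrium P* = 560, Q* = 328.
Because the ceiling (499) lies below the market-clearing price, it is binding.
At P = 499: Qd = 888 - 499 = 389 and Qs = 2·499 - 792 = 206.
Only 206 units reach the market. On the demand curve, the marginal buyer's willingness to pay at Q = 206 is (888 - 206) = 682.

682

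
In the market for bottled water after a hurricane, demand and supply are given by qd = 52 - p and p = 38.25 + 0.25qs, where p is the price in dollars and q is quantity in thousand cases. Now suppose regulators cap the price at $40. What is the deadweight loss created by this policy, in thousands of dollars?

10

Rearranging supply gives qs = 4p - 153. In a free market, 52 - p = 4p - 153 gives the equilibrium p* = 41, q* = 11.
Since 40 < 41, the ceiling is binding.
At p = 40: qd = 52 - 40 = 12 and qs = 4·40 - 153 = 7.
Quantity traded falls to 7. At q = 7 the demand price is 52 - 7 = 45 and the supply price is (153 + 7)/4 = 40.
Deadweight loss = ½ · (45 - 40) · (11 - 7) = ½ · 5 · 4 = 10.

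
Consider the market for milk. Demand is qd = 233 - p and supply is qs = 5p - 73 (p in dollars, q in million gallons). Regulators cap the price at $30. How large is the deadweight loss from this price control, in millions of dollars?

6615

Equilibrium: 233 - p = 5p - 73, so 306 = 6p and p* = 51, q* = 182.
Since 30 < 51, the ceiling is binding.
At p = 30: qd = 233 - 30 = 203 and qs = 5·30 - 73 = 77.
Quantity traded falls to 77. At q = 77 the demand price is 233 - 77 = 156 and the supply price is (73 + 77)/5 = 30.
Deadweight loss = ½ · (156 - 30) · (182 - 77) = ½ · 126 · 105 = 6615.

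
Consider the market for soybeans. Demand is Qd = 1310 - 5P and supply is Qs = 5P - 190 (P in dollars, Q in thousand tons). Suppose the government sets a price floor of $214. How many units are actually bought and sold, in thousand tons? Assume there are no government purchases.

Setting quantity demanded equal to quantity supplied, 1310 - 5P = 5P - 190, gives P* = 150 and Q* = 560.
The floor of 214 is above the equilibrium price 150, so it binds.
At P = 214: Qd = 1310 - 5·214 = 240 and Qs = 5·214 - 190 = 880.
The quantity actually transacted is the short side, demand: 240.

240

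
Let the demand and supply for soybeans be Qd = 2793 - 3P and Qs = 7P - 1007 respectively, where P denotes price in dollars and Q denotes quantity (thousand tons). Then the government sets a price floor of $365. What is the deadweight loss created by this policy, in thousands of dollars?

Equilibrium: 2793 - 3P = 7P - 1007, so 3800 = 10P and P* = 380, Q* = 1653.
Since 365 is below P* = 380, the floor does not bind and the free-market outcome prevails.
Since the control does not bind, no trades are prevented and deadweight loss is zero.

0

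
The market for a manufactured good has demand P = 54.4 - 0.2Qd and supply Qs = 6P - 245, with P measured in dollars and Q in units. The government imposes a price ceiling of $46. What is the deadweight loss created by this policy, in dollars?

Rearranging demand gives Qd = 272 - 5P. In a free market, 272 - 5P = 6P - 245 gives the equilibrium P* = 47, Q* = 37.
Because the ceiling (46) lies below the market-clearing price, it is binding.
At P = 46: Qd = 272 - 5·46 = 42 and Qs = 6·46 - 245 = 31.
Quantity traded falls to 31. At Q = 31 the demand price is (272 - 31)/5 = 48.2 and the supply price is (245 + 31)/6 = 46.
Deadweight loss = ½ · (48.2 - 46) · (37 - 31) = ½ · 2.2 · 6 = 6.6.

6.6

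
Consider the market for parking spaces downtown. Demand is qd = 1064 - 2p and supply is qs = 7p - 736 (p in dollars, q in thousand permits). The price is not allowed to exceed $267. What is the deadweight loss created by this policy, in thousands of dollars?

0

In a free market, 1064 - 2p = 7p - 736 gives the equilibrium p* = 200, q* = 664.
Since 267 is above p* = 200, the ceiling does not bind and the free-market outcome prevails.
Since the control does not bind, no trades are prevented and deadweight loss is zero.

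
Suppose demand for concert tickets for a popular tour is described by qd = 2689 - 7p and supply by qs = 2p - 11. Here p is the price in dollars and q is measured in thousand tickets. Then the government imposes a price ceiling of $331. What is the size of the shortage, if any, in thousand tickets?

Without the control the market clears where 2689 - 7p = 2p - 11, i.e. p* = 300 and q* = 589.
The ceiling of 331 is above the equilibrium price 300, so it is not binding; the market clears at p* = 300, q* = 589.
Since the control does not bind, there is no shortage.

0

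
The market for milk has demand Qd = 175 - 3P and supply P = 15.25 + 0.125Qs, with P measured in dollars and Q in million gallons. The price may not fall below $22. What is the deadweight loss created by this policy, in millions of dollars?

0

Rearranging supply gives Qs = 8P - 122. Equilibrium: 175 - 3P = 8P - 122, so 297 = 11P and P* = 27, Q* = 94.
The floor of 22 is below the equilibrium price 27, so it is not binding; the market clears at P* = 27, Q* = 94.
Since the control does not bind, no trades are prevented and deadweight loss is zero.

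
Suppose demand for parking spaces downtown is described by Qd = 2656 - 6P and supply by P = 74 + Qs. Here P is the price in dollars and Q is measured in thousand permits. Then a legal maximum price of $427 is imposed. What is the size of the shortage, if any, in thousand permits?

Rearranging supply gives Qs = P - 74. In a free market, 2656 - 6P = P - 74 gives the equilibrium P* = 390, Q* = 316.
The ceiling of 427 is above the equilibrium price 390, so it is not binding; the market clears at P* = 390, Q* = 316.
Since the control does not bind, there is no shortage.

0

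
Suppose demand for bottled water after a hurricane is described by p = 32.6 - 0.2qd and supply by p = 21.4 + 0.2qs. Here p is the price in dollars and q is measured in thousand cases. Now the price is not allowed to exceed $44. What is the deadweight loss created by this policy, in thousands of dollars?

Rearranging demand gives qd = 163 - 5p; rearranging supply gives qs = 5p - 107. Without the control the market clears where 163 - 5p = 5p - 107, i.e. p* = 27 and q* = 28.
The ceiling of 44 is above the equilibrium price 27, so it is not binding; the market clears at p* = 27, q* = 28.
Since the control does not bind, no trades are prevented and deadweight loss is zero.

0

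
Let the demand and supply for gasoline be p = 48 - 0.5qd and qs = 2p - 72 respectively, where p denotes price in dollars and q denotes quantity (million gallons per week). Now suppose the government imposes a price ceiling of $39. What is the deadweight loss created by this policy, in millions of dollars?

18

Rearranging demand gives qd = 96 - 2p. Without the control the market clears where 96 - 2p = 2p - 72, i.e. p* = 42 and q* = 12.
The ceiling of 39 is below the equilibrium price 42, so it binds.
At p = 39: qd = 96 - 2·39 = 18 and qs = 2·39 - 72 = 6.
Quantity traded falls to 6. At q = 6 the demand price is (96 - 6)/2 = 45 and the supply price is (72 + 6)/2 = 39.
Deadweight loss = ½ · (45 - 39) · (12 - 6) = ½ · 6 · 6 = 18.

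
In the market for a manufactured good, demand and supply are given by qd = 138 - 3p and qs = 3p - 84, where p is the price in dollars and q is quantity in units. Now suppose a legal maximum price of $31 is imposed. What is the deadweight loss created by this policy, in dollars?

In a free market, 138 - 3p = 3p - 84 gives the equilibrium p* = 37, q* = 27.
Since 31 < 37, the ceiling is binding.
At p = 31: qd = 138 - 3·31 = 45 and qs = 3·31 - 84 = 9.
Quantity traded falls to 9. At q = 9 the demand price is (138 - 9)/3 = 43 and the supply price is (84 + 9)/3 = 31.
Deadweight loss = ½ · (43 - 31) · (27 - 9) = ½ · 12 · 18 = 108.

108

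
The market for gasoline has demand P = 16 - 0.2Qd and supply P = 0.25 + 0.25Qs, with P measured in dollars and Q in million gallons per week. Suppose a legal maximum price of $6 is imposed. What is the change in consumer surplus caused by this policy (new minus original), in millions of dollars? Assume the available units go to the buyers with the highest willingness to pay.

Rearranging demand gives Qd = 80 - 5P; rearranging supply gives Qs = 4P - 1. Without the control the market clears where 80 - 5P = 4P - 1, i.e. P* = 9 and Q* = 35.
Since 6 < 9, the ceiling is binding.
At P = 6: Qd = 80 - 5·6 = 50 and Qs = 4·6 - 1 = 23.
Consumer surplus without the control is ½ · (16 - 9) · 35 = 122.5.
With the ceiling, 23 units are sold at 6 (assume they go to the highest-value buyers). The demand price at Q = 23 is 11.4, so CS = ½ · [(16 - 6) + (11.4 - 6)] · 23 = 177.1.
Change in consumer surplus = 177.1 - 122.5 = 54.6.

54.6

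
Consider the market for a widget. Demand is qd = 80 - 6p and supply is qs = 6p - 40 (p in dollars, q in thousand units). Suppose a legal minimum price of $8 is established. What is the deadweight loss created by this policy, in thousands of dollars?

0

Without the control the market clears where 80 - 6p = 6p - 40, i.e. p* = 10 and q* = 20.
Since 8 is below p* = 10, the floor does not bind and the free-market outcome prevails.
Since the control does not bind, no trades are prevented and deadweight loss is zero.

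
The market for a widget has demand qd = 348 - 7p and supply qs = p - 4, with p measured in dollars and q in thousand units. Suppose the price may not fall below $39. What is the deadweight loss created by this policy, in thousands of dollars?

0

Setting quantity demanded equal to quantity supplied, 348 - 7p = p - 4, gives p* = 44 and q* = 40.
Since 39 is below p* = 44, the floor does not bind and the free-market outcome prevails.
Since the control does not bind, no trades are prevented and deadweight loss is zero.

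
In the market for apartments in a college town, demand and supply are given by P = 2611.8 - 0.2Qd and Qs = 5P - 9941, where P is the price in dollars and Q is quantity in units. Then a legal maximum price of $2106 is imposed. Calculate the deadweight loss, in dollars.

Rearranging demand gives Qd = 13059 - 5P. Without the control the market clears where 13059 - 5P = 5P - 9941, i.e. P* = 2300 and Q* = 1559.
The ceiling of 2106 is below the equilibrium price 2300, so it binds.
At P = 2106: Qd = 13059 - 5·2106 = 2529 and Qs = 5·2106 - 9941 = 589.
Quantity traded falls to 589. At Q = 589 the demand price is (13059 - 589)/5 = 2494 and the supply price is (9941 + 589)/5 = 2106.
Deadweight loss = ½ · (2494 - 2106) · (1559 - 589) = ½ · 388 · 970 = 188180.

188180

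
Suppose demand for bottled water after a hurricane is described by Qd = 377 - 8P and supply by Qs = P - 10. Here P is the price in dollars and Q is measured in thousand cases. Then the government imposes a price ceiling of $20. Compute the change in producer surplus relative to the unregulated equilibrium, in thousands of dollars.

-494.5

Setting quantity demanded equal to quantity supplied, 377 - 8P = P - 10, gives P* = 43 and Q* = 33.
Because the ceiling (20) lies below the market-clearing price, it is binding.
At P = 20: Qd = 377 - 8·20 = 217 and Qs = 20 - 10 = 10.
Producer surplus without the control is ½ · (43 - 10) · 33 = 544.5.
With the ceiling, producers sell 10 units at 20, so PS = ½ · (20 - 10) · 10 = 50.
Change in producer surplus = 50 - 544.5 = -494.5.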